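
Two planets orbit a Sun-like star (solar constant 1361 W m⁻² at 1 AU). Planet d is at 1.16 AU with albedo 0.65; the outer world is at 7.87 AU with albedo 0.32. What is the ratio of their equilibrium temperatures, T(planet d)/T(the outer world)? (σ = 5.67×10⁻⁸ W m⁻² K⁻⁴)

T₁/T₂ ≈ 2.206

T_eq = [S₀(1−A)/(4σd²)]^(1/4), so T ∝ (1−A)^(1/4) / √d.
T₁ = [1361×0.35/(4×5.67×10⁻⁸×1.16²)]^(1/4) = 198.77 K.
T₂ = [1361×0.68/(4×5.67×10⁻⁸×7.87²)]^(1/4) = 90.09 K.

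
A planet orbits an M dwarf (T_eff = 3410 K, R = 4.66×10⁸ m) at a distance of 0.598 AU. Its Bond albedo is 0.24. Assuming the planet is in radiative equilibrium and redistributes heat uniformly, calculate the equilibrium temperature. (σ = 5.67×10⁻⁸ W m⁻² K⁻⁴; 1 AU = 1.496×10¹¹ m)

T_eq ≈ 162 K

d = 0.598 AU = 8.95×10¹⁰ m.
L = 4πR_⋆²σT_⋆⁴ = 4π(4.66×10⁸)² × 5.67×10⁻⁸ × (3410)⁴ = 2.09×10²⁵ W.
S = L/(4πd²) = 208 W m⁻².
Energy balance: absorbed = emitted ⇒ πR²·S(1−A) = 4πR²·σT_eq⁴, so T_eq⁴ = S(1−A)/(4σ).
T_eq = [208 × 0.76 / (4 × 5.67×10⁻⁸)]^(1/4) = (6.97×10⁸)^(1/4) = 162 K.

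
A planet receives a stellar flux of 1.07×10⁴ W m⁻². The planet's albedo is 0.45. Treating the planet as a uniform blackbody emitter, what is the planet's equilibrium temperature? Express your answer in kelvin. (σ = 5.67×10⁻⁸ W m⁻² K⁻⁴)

T_eq ≈ 401 K

Energy balance: absorbed = emitted ⇒ πR²·S(1−A) = 4πR²·σT_eq⁴, so T_eq⁴ = S(1−A)/(4σ).
T_eq = [1.07×10⁴ × 0.55 / (4 × 5.67×10⁻⁸)]^(1/4) = (2.59×10¹⁰)^(1/4) = 401 K.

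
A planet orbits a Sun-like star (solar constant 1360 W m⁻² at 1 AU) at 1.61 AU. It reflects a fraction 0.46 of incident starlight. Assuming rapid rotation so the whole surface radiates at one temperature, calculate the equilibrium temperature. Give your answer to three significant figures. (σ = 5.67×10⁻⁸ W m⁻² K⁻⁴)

T_eq ≈ 188 K

Flux at 1.61 AU: S = 1360/1.61² = 525 W m⁻².
Energy balance: absorbed = emitted ⇒ πR²·S(1−A) = 4πR²·σT_eq⁴, so T_eq⁴ = S(1−A)/(4σ).
T_eq = [525 × 0.54 / (4 × 5.67×10⁻⁸)]^(1/4) = (1.25×10⁹)^(1/4) = 188 K.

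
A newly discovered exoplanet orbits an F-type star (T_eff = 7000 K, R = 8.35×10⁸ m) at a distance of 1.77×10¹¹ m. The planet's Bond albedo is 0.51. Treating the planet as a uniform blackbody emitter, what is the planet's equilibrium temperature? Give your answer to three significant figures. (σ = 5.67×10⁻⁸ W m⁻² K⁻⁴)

T_eq ≈ 284 K

L = 4πR_⋆²σT_⋆⁴ = 4π(8.35×10⁸)² × 5.67×10⁻⁸ × (7000)⁴ = 1.19×10²⁷ W.
S = L/(4πd²) = 3030 W m⁻².
Energy balance: absorbed = emitted ⇒ πR²·S(1−A) = 4πR²·σT_eq⁴, so T_eq⁴ = S(1−A)/(4σ).
T_eq = [3030 × 0.49 / (4 × 5.67×10⁻⁸)]^(1/4) = (6.55×10⁹)^(1/4) = 284 K.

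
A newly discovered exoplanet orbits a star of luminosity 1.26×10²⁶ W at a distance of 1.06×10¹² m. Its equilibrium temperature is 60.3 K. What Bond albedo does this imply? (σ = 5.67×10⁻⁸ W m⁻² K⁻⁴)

A ≈ 0.66

Flux: S = L/(4πd²) = 1.26×10²⁶/(4π×(1.06×10¹²)²) = 8.92 W m⁻².
From T_eq⁴ = S(1−A)/(4σ): 1−A = 4σT_eq⁴/S.
1−A = 4 × 5.67×10⁻⁸ × (60.3)⁴ / 8.92 = 0.336.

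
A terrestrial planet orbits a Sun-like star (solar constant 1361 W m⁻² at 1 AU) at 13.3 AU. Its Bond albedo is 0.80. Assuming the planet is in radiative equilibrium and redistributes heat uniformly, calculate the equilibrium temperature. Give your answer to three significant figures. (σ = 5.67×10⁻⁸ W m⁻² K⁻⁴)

Flux at 13.3 AU: S = 1361/13.3² = 7.69 W m⁻².
Energy balance: absorbed = emitted ⇒ πR²·S(1−A) = 4πR²·σT_eq⁴, so T_eq⁴ = S(1−A)/(4σ).
T_eq = [7.69 × 0.20 / (4 × 5.67×10⁻⁸)]^(1/4) = (6.78×10⁶)^(1/4) = 51.0 K.

T_eq ≈ 51.0 K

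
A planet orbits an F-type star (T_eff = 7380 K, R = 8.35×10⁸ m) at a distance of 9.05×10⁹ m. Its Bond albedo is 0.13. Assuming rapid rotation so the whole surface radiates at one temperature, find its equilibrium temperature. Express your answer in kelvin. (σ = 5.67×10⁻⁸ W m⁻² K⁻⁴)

T_eq ≈ 1530 K

L = 4πR_⋆²σT_⋆⁴ = 4π(8.35×10⁸)² × 5.67×10⁻⁸ × (7380)⁴ = 1.47×10²⁷ W.
S = L/(4πd²) = 1.43×10⁶ W m⁻².
Energy balance: absorbed = emitted ⇒ πR²·S(1−A) = 4πR²·σT_eq⁴, so T_eq⁴ = S(1−A)/(4σ).
T_eq = [1.43×10⁶ × 0.87 / (4 × 5.67×10⁻⁸)]^(1/4) = (5.49×10¹²)^(1/4) = 1530 K.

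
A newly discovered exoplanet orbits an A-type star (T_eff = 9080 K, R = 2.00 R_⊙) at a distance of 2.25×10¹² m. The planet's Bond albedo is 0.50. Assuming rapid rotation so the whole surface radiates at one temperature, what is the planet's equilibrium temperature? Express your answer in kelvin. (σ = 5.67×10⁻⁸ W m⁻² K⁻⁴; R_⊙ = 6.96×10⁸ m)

R_⋆ = 2.00 × 6.96×10⁸ = 1.39×10⁹ m.
L = 4πR_⋆²σT_⋆⁴ = 4π(1.39×10⁹)² × 5.67×10⁻⁸ × (9080)⁴ = 9.38×10²⁷ W.
S = L/(4πd²) = 148 W m⁻².
Energy balance: absorbed = emitted ⇒ πR²·S(1−A) = 4πR²·σT_eq⁴, so T_eq⁴ = S(1−A)/(4σ).
T_eq = [148 × 0.50 / (4 × 5.67×10⁻⁸)]^(1/4) = (3.25×10⁸)^(1/4) = 134 K.

T_eq ≈ 134 K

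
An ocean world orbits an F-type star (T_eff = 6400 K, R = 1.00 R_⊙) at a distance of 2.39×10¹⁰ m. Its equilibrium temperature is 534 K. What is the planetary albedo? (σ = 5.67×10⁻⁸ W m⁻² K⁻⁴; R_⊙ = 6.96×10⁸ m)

R_⋆ = 1.00 × 6.96×10⁸ = 6.96×10⁸ m.
L = 4πR_⋆²σT_⋆⁴ = 4π(6.96×10⁸)² × 5.67×10⁻⁸ × (6400)⁴ = 5.79×10²⁶ W.
S = L/(4πd²) = 8.07×10⁴ W m⁻².
From T_eq⁴ = S(1−A)/(4σ): 1−A = 4σT_eq⁴/S.
1−A = 4 × 5.67×10⁻⁸ × (534)⁴ / 8.07×10⁴ = 0.229.

A ≈ 0.77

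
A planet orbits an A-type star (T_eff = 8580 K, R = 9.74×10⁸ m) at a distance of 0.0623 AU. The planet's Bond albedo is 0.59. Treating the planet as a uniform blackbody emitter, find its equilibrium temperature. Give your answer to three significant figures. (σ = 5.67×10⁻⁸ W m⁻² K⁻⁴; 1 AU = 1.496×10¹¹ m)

d = 0.0623 AU = 9.32×10⁹ m.
L = 4πR_⋆²σT_⋆⁴ = 4π(9.74×10⁸)² × 5.67×10⁻⁸ × (8580)⁴ = 3.66×10²⁷ W.
S = L/(4πd²) = 3.36×10⁶ W m⁻².
Energy balance: absorbed = emitted ⇒ πR²·S(1−A) = 4πR²·σT_eq⁴, so T_eq⁴ = S(1−A)/(4σ).
T_eq = [3.36×10⁶ × 0.41 / (4 × 5.67×10⁻⁸)]^(1/4) = (6.07×10¹²)^(1/4) = 1570 K.

T_eq ≈ 1570 K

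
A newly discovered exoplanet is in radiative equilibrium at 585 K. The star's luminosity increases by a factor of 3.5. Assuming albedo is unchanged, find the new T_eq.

T_eq ≈ 800 K

T_eq ∝ L^(1/4) · d^(−1/2).
T′ = 585 × 3.5^(1/4) = 800 K.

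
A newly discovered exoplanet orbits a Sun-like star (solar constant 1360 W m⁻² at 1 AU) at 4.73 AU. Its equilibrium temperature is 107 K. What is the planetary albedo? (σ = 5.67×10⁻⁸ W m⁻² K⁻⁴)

A ≈ 0.51

Flux at 4.73 AU: S = 1360/4.73² = 60.8 W m⁻².
From T_eq⁴ = S(1−A)/(4σ): 1−A = 4σT_eq⁴/S.
1−A = 4 × 5.67×10⁻⁸ × (107)⁴ / 60.8 = 0.489.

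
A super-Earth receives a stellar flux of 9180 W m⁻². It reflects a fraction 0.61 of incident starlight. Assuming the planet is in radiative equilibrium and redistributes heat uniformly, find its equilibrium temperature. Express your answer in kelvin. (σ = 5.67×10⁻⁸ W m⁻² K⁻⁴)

Energy balance: absorbed = emitted ⇒ πR²·S(1−A) = 4πR²·σT_eq⁴, so T_eq⁴ = S(1−A)/(4σ).
T_eq = [9180 × 0.39 / (4 × 5.67×10⁻⁸)]^(1/4) = (1.58×10¹⁰)^(1/4) = 354 K.

T_eq ≈ 354 K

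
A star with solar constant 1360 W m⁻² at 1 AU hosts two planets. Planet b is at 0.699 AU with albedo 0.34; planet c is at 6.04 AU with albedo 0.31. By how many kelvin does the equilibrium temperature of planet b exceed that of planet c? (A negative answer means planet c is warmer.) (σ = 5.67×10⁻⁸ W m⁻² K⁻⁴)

T_eq = [S₀(1−A)/(4σd²)]^(1/4), so T ∝ (1−A)^(1/4) / √d.
T₁ = [1360×0.66/(4×5.67×10⁻⁸×0.699²)]^(1/4) = 300.00 K.
T₂ = [1360×0.69/(4×5.67×10⁻⁸×6.04²)]^(1/4) = 103.20 K.

ΔT ≈ 196.8 K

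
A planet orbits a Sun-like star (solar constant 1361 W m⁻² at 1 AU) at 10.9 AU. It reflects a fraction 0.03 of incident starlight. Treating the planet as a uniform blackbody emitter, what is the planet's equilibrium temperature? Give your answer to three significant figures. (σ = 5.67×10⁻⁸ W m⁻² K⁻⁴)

Flux at 10.9 AU: S = 1361/10.9² = 11.5 W m⁻².
Energy balance: absorbed = emitted ⇒ πR²·S(1−A) = 4πR²·σT_eq⁴, so T_eq⁴ = S(1−A)/(4σ).
T_eq = [11.5 × 0.97 / (4 × 5.67×10⁻⁸)]^(1/4) = (4.90×10⁷)^(1/4) = 83.7 K.

T_eq ≈ 83.7 K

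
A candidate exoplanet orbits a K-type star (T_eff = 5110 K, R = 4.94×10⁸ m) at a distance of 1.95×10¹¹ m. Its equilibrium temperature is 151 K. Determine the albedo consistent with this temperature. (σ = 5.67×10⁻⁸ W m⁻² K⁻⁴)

L = 4πR_⋆²σT_⋆⁴ = 4π(4.94×10⁸)² × 5.67×10⁻⁸ × (5110)⁴ = 1.19×10²⁶ W.
S = L/(4πd²) = 248 W m⁻².
From T_eq⁴ = S(1−A)/(4σ): 1−A = 4σT_eq⁴/S.
1−A = 4 × 5.67×10⁻⁸ × (151)⁴ / 248 = 0.475.

A ≈ 0.52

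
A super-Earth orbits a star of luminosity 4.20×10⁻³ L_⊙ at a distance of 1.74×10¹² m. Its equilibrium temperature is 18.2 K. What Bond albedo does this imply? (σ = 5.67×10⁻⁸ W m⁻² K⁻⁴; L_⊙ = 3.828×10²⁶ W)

L = 4.20×10⁻³ × 3.828×10²⁶ = 1.61×10²⁴ W.
Flux: S = L/(4πd²) = 1.61×10²⁴/(4π×(1.74×10¹²)²) = 0.0423 W m⁻².
From T_eq⁴ = S(1−A)/(4σ): 1−A = 4σT_eq⁴/S.
1−A = 4 × 5.67×10⁻⁸ × (18.2)⁴ / 0.0423 = 0.589.

A ≈ 0.41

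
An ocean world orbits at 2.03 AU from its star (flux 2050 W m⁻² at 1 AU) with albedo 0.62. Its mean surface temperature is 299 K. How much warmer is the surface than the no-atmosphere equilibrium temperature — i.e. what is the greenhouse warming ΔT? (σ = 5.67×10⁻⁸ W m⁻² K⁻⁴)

S = 2050/2.03² = 497.5 W m⁻².
T_eq = [S(1−A)/(4σ)]^(1/4) = [497.5×0.38/(4×5.67×10⁻⁸)]^(1/4) = 169.9 K.
ΔT = T_surf − T_eq = 299 − 169.9.

ΔT ≈ 129.1 K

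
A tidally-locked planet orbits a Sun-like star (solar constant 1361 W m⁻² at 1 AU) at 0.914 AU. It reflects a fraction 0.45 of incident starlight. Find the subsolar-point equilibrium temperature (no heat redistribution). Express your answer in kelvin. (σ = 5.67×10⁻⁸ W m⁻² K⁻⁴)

T_ss ≈ 355 K

Flux at 0.914 AU: S = 1361/0.914² = 1630 W m⁻².
At the subsolar point the surface absorbs S(1−A) and emits σT⁴ per unit area — no factor of 4, since only the local patch is in balance.
T = [1630 × 0.55 / 5.67×10⁻⁸]^(1/4) = (1.58×10¹⁰)^(1/4) = 355 K.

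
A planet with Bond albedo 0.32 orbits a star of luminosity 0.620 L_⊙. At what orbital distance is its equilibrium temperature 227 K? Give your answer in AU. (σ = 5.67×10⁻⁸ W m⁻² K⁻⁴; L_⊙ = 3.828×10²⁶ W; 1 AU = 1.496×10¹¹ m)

L = 0.620 × 3.828×10²⁶ = 2.37×10²⁶ W.
From T_eq⁴ = L(1−A)/(16πσd²): d = √[L(1−A)/(16πσT_eq⁴)].
d = √[2.37×10²⁶ × 0.68 / (16π × 5.67×10⁻⁸ × (227)⁴)] = 1.46×10¹¹ m = 0.976 AU.

d ≈ 0.976 AU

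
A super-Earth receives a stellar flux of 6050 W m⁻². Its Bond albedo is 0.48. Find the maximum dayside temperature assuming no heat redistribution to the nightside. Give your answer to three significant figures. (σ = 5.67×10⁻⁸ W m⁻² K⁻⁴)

T_ss ≈ 485 K

With no redistribution each surface element balances locally: S(1−A) = σT⁴.
T = [6050 × 0.52 / 5.67×10⁻⁸]^(1/4) = (5.55×10¹⁰)^(1/4) = 485 K.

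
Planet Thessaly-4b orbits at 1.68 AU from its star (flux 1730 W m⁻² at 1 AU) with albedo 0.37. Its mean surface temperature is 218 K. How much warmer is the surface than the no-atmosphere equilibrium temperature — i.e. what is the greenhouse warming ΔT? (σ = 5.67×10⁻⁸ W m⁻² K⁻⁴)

ΔT ≈ 14.9 K

S = 1730/1.68² = 613.0 W m⁻².
T_eq = [S(1−A)/(4σ)]^(1/4) = [613.0×0.63/(4×5.67×10⁻⁸)]^(1/4) = 203.1 K.
ΔT = T_surf − T_eq = 218 − 203.1.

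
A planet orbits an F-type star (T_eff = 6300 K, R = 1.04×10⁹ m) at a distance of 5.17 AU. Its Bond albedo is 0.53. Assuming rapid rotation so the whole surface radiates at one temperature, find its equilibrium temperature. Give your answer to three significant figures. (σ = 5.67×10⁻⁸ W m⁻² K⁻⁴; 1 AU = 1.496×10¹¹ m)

T_eq ≈ 135 K

d = 5.17 AU = 7.73×10¹¹ m.
L = 4πR_⋆²σT_⋆⁴ = 4π(1.04×10⁹)² × 5.67×10⁻⁸ × (6300)⁴ = 1.21×10²⁷ W.
S = L/(4πd²) = 161 W m⁻².
Energy balance: absorbed = emitted ⇒ πR²·S(1−A) = 4πR²·σT_eq⁴, so T_eq⁴ = S(1−A)/(4σ).
T_eq = [161 × 0.47 / (4 × 5.67×10⁻⁸)]^(1/4) = (3.35×10⁸)^(1/4) = 135 K.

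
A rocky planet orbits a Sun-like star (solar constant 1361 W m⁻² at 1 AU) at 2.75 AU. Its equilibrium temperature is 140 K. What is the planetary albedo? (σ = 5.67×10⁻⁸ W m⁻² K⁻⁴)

Flux at 2.75 AU: S = 1361/2.75² = 180 W m⁻².
From T_eq⁴ = S(1−A)/(4σ): 1−A = 4σT_eq⁴/S.
1−A = 4 × 5.67×10⁻⁸ × (140)⁴ / 180 = 0.484.

A ≈ 0.52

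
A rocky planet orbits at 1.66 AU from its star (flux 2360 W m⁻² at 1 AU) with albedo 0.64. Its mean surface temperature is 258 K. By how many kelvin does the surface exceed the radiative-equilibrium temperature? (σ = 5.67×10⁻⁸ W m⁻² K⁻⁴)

S = 2360/1.66² = 856.4 W m⁻².
T_eq = [S(1−A)/(4σ)]^(1/4) = [856.4×0.36/(4×5.67×10⁻⁸)]^(1/4) = 192.0 K.
ΔT = T_surf − T_eq = 258 − 192.0.

ΔT ≈ 66.0 K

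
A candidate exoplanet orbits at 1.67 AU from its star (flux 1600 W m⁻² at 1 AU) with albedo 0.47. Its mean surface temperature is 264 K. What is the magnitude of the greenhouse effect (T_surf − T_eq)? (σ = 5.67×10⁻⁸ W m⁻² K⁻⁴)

S = 1600/1.67² = 573.7 W m⁻².
T_eq = [S(1−A)/(4σ)]^(1/4) = [573.7×0.53/(4×5.67×10⁻⁸)]^(1/4) = 191.4 K.
ΔT = T_surf − T_eq = 264 − 191.4.

ΔT ≈ 72.6 K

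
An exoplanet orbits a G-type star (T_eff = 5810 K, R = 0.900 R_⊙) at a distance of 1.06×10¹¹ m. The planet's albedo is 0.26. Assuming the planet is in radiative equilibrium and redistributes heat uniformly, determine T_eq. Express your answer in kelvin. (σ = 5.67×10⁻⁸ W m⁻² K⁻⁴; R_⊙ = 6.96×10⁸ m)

T_eq ≈ 293 K

R_⋆ = 0.900 × 6.96×10⁸ = 6.26×10⁸ m.
L = 4πR_⋆²σT_⋆⁴ = 4π(6.26×10⁸)² × 5.67×10⁻⁸ × (5810)⁴ = 3.19×10²⁶ W.
S = L/(4πd²) = 2260 W m⁻².
Energy balance: absorbed = emitted ⇒ πR²·S(1−A) = 4πR²·σT_eq⁴, so T_eq⁴ = S(1−A)/(4σ).
T_eq = [2260 × 0.74 / (4 × 5.67×10⁻⁸)]^(1/4) = (7.36×10⁹)^(1/4) = 293 K.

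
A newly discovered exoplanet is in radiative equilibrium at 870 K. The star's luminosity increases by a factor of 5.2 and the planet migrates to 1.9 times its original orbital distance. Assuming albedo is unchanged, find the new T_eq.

T_eq ∝ L^(1/4) · d^(−1/2).
T′ = 870 × 5.2^(1/4) / 1.9^(1/2) = 953 K.

T_eq ≈ 953 K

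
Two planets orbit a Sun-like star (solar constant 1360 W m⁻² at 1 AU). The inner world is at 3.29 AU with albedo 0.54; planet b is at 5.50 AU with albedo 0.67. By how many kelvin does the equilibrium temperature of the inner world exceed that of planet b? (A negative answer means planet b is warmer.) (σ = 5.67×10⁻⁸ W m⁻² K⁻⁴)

T_eq = [S₀(1−A)/(4σd²)]^(1/4), so T ∝ (1−A)^(1/4) / √d.
T₁ = [1360×0.46/(4×5.67×10⁻⁸×3.29²)]^(1/4) = 126.35 K.
T₂ = [1360×0.33/(4×5.67×10⁻⁸×5.50²)]^(1/4) = 89.93 K.

ΔT ≈ 36.4 K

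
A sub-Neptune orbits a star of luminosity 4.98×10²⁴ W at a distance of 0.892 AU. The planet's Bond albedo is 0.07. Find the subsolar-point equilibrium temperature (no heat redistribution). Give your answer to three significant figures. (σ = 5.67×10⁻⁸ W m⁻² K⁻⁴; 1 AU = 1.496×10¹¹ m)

d = 0.892 AU = 1.33×10¹¹ m.
Flux: S = L/(4πd²) = 4.98×10²⁴/(4π×(1.33×10¹¹)²) = 22.3 W m⁻².
At the subsolar point the surface absorbs S(1−A) and emits σT⁴ per unit area — no factor of 4, since only the local patch is in balance.
T = [22.3 × 0.93 / 5.67×10⁻⁸]^(1/4) = (3.65×10⁸)^(1/4) = 138 K.

T_ss ≈ 138 K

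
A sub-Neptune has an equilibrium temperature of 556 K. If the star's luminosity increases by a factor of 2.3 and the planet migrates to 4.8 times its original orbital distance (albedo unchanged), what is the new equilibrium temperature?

T_eq ≈ 313 K

T_eq ∝ L^(1/4) · d^(−1/2).
T′ = 556 × 2.3^(1/4) / 4.8^(1/2) = 313 K.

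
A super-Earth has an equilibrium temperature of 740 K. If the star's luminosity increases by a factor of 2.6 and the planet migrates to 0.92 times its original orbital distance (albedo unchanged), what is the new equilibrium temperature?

T_eq ∝ L^(1/4) · d^(−1/2).
T′ = 740 × 2.6^(1/4) / 0.92^(1/2) = 980 K.

T_eq ≈ 980 K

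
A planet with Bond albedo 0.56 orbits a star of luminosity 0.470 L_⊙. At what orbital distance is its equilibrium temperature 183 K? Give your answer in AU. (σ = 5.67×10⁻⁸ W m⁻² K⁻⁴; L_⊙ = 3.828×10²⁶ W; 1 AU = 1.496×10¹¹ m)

d ≈ 1.05 AU

L = 0.470 × 3.828×10²⁶ = 1.80×10²⁶ W.
From T_eq⁴ = L(1−A)/(16πσd²): d = √[L(1−A)/(16πσT_eq⁴)].
d = √[1.80×10²⁶ × 0.44 / (16π × 5.67×10⁻⁸ × (183)⁴)] = 1.57×10¹¹ m = 1.05 AU.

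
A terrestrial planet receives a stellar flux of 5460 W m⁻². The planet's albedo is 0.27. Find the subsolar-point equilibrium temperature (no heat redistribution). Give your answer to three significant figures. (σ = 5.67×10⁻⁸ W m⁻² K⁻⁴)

T_ss ≈ 515 K

At the subsolar point the surface absorbs S(1−A) and emits σT⁴ per unit area — no factor of 4, since only the local patch is in balance.
T = [5460 × 0.73 / 5.67×10⁻⁸]^(1/4) = (7.03×10¹⁰)^(1/4) = 515 K.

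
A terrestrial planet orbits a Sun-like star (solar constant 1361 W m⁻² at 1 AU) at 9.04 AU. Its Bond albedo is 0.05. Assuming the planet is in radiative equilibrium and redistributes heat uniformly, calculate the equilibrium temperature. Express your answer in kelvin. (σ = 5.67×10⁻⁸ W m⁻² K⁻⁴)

T_eq ≈ 91.4 K

Flux at 9.04 AU: S = 1361/9.04² = 16.7 W m⁻².
Energy balance: absorbed = emitted ⇒ πR²·S(1−A) = 4πR²·σT_eq⁴, so T_eq⁴ = S(1−A)/(4σ).
T_eq = [16.7 × 0.95 / (4 × 5.67×10⁻⁸)]^(1/4) = (6.98×10⁷)^(1/4) = 91.4 K.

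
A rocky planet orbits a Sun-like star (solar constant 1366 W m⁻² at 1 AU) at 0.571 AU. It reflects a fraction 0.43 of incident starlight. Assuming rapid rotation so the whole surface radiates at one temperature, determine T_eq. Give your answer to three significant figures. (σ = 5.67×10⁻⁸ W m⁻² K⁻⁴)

Flux at 0.571 AU: S = 1366/0.571² = 4190 W m⁻².
Energy balance: absorbed = emitted ⇒ πR²·S(1−A) = 4πR²·σT_eq⁴, so T_eq⁴ = S(1−A)/(4σ).
T_eq = [4190 × 0.57 / (4 × 5.67×10⁻⁸)]^(1/4) = (1.05×10¹⁰)^(1/4) = 320 K.

T_eq ≈ 320 K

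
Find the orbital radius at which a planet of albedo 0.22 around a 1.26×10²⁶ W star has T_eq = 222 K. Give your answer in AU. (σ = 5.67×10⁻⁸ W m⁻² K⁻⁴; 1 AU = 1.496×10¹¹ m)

d ≈ 0.796 AU

From T_eq⁴ = L(1−A)/(16πσd²): d = √[L(1−A)/(16πσT_eq⁴)].
d = √[1.26×10²⁶ × 0.78 / (16π × 5.67×10⁻⁸ × (222)⁴)] = 1.19×10¹¹ m = 0.796 AU.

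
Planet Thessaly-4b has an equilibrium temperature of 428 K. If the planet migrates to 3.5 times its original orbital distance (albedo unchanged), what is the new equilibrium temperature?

T_eq ≈ 229 K

T_eq ∝ L^(1/4) · d^(−1/2).
T′ = 428 / 3.5^(1/2) = 229 K.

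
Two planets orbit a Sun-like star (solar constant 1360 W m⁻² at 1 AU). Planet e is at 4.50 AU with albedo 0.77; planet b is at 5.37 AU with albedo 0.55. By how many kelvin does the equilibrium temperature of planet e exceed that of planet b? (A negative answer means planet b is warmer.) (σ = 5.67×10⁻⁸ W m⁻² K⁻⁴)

T_eq = [S₀(1−A)/(4σd²)]^(1/4), so T ∝ (1−A)^(1/4) / √d.
T₁ = [1360×0.23/(4×5.67×10⁻⁸×4.50²)]^(1/4) = 90.84 K.
T₂ = [1360×0.45/(4×5.67×10⁻⁸×5.37²)]^(1/4) = 98.35 K.

ΔT ≈ -7.5 K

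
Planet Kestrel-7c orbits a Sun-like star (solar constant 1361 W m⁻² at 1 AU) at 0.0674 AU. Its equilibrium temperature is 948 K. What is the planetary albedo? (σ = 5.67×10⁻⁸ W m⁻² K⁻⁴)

A ≈ 0.39

Flux at 0.0674 AU: S = 1361/0.0674² = 3.00×10⁵ W m⁻².
From T_eq⁴ = S(1−A)/(4σ): 1−A = 4σT_eq⁴/S.
1−A = 4 × 5.67×10⁻⁸ × (948)⁴ / 3.00×10⁵ = 0.611.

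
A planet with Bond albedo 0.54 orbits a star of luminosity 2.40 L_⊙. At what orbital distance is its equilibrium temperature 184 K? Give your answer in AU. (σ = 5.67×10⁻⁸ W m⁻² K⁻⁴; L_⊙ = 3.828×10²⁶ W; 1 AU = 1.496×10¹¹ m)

d ≈ 2.40 AU

L = 2.40 × 3.828×10²⁶ = 9.19×10²⁶ W.
From T_eq⁴ = L(1−A)/(16πσd²): d = √[L(1−A)/(16πσT_eq⁴)].
d = √[9.19×10²⁶ × 0.46 / (16π × 5.67×10⁻⁸ × (184)⁴)] = 3.60×10¹¹ m = 2.40 AU.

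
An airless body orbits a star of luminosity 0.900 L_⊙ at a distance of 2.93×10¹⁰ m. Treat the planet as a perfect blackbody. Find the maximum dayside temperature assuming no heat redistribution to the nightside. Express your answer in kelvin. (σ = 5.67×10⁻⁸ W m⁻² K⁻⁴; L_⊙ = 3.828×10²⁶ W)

L = 0.900 × 3.828×10²⁶ = 3.45×10²⁶ W.
Flux: S = L/(4πd²) = 3.45×10²⁶/(4π×(2.93×10¹⁰)²) = 3.19×10⁴ W m⁻².
With no redistribution each surface element balances locally: S(1−A) = σT⁴.
T = [3.19×10⁴ × 1.00 / 5.67×10⁻⁸]^(1/4) = (5.63×10¹¹)^(1/4) = 866 K.

T_ss ≈ 866 K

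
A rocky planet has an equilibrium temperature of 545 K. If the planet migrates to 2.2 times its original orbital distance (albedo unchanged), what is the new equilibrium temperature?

T_eq ∝ L^(1/4) · d^(−1/2).
T′ = 545 / 2.2^(1/2) = 367 K.

T_eq ≈ 367 K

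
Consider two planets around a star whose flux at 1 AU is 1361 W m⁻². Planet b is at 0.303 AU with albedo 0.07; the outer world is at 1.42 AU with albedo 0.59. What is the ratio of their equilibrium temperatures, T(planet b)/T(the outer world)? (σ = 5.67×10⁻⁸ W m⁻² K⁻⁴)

T₁/T₂ ≈ 2.657

T_eq = [S₀(1−A)/(4σd²)]^(1/4), so T ∝ (1−A)^(1/4) / √d.
T₁ = [1361×0.93/(4×5.67×10⁻⁸×0.303²)]^(1/4) = 496.54 K.
T₂ = [1361×0.41/(4×5.67×10⁻⁸×1.42²)]^(1/4) = 186.90 K.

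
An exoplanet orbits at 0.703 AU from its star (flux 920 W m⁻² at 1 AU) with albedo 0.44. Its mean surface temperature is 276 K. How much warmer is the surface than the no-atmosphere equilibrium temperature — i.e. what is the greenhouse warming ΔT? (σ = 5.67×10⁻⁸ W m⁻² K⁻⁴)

ΔT ≈ 15.6 K

S = 920/0.703² = 1862 W m⁻².
T_eq = [S(1−A)/(4σ)]^(1/4) = [1862×0.56/(4×5.67×10⁻⁸)]^(1/4) = 260.4 K.
ΔT = T_surf − T_eq = 276 − 260.4.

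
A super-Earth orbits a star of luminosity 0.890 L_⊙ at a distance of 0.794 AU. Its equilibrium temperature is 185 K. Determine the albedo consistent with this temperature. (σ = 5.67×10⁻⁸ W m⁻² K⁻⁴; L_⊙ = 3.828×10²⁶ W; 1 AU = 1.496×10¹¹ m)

d = 0.794 AU = 1.19×10¹¹ m.
L = 0.890 × 3.828×10²⁶ = 3.41×10²⁶ W.
Flux: S = L/(4πd²) = 3.41×10²⁶/(4π×(1.19×10¹¹)²) = 1920 W m⁻².
From T_eq⁴ = S(1−A)/(4σ): 1−A = 4σT_eq⁴/S.
1−A = 4 × 5.67×10⁻⁸ × (185)⁴ / 1920 = 0.138.

A ≈ 0.86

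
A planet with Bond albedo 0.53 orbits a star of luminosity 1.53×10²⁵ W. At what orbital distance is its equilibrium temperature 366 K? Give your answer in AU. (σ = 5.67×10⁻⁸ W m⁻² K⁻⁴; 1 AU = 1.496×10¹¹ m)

From T_eq⁴ = L(1−A)/(16πσd²): d = √[L(1−A)/(16πσT_eq⁴)].
d = √[1.53×10²⁵ × 0.47 / (16π × 5.67×10⁻⁸ × (366)⁴)] = 1.19×10¹⁰ m = 0.0793 AU.

d ≈ 0.0793 AU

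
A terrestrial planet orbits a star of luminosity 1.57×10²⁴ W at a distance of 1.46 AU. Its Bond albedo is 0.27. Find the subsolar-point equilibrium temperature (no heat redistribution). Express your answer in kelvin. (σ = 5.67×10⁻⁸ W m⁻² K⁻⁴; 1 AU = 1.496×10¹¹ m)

d = 1.46 AU = 2.18×10¹¹ m.
Flux: S = L/(4πd²) = 1.57×10²⁴/(4π×(2.18×10¹¹)²) = 2.62 W m⁻².
At the subsolar point the surface absorbs S(1−A) and emits σT⁴ per unit area — no factor of 4, since only the local patch is in balance.
T = [2.62 × 0.73 / 5.67×10⁻⁸]^(1/4) = (3.37×10⁷)^(1/4) = 76.2 K.

T_ss ≈ 76.2 K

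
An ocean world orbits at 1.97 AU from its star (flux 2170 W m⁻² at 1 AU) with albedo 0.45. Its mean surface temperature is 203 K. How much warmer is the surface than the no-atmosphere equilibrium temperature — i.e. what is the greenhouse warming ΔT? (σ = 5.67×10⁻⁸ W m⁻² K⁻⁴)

ΔT ≈ 11.1 K

S = 2170/1.97² = 559.1 W m⁻².
T_eq = [S(1−A)/(4σ)]^(1/4) = [559.1×0.55/(4×5.67×10⁻⁸)]^(1/4) = 191.9 K.
ΔT = T_surf − T_eq = 203 − 191.9.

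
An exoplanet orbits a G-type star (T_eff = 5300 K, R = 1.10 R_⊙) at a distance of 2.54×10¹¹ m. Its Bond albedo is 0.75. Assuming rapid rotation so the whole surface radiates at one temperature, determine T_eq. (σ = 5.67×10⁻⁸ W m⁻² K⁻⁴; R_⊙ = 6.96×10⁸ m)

T_eq ≈ 145 K

R_⋆ = 1.10 × 6.96×10⁸ = 7.66×10⁸ m.
L = 4πR_⋆²σT_⋆⁴ = 4π(7.66×10⁸)² × 5.67×10⁻⁸ × (5300)⁴ = 3.30×10²⁶ W.
S = L/(4πd²) = 406 W m⁻².
Energy balance: absorbed = emitted ⇒ πR²·S(1−A) = 4πR²·σT_eq⁴, so T_eq⁴ = S(1−A)/(4σ).
T_eq = [406 × 0.25 / (4 × 5.67×10⁻⁸)]^(1/4) = (4.48×10⁸)^(1/4) = 145 K.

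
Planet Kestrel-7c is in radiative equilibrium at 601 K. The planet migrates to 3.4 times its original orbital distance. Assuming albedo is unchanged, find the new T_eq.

T_eq ≈ 326 K

T_eq ∝ L^(1/4) · d^(−1/2).
T′ = 601 / 3.4^(1/2) = 326 K.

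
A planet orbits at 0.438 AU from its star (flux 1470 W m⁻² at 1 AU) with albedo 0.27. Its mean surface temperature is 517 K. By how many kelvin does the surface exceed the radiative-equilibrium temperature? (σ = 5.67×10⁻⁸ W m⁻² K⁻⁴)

S = 1470/0.438² = 7662 W m⁻².
T_eq = [S(1−A)/(4σ)]^(1/4) = [7662×0.73/(4×5.67×10⁻⁸)]^(1/4) = 396.3 K.
ΔT = T_surf − T_eq = 517 − 396.3.

ΔT ≈ 120.7 K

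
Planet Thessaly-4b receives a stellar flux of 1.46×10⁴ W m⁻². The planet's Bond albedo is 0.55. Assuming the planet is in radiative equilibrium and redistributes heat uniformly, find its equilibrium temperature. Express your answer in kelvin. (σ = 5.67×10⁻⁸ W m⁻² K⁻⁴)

Energy balance: absorbed = emitted ⇒ πR²·S(1−A) = 4πR²·σT_eq⁴, so T_eq⁴ = S(1−A)/(4σ).
T_eq = [1.46×10⁴ × 0.45 / (4 × 5.67×10⁻⁸)]^(1/4) = (2.90×10¹⁰)^(1/4) = 413 K.

T_eq ≈ 413 K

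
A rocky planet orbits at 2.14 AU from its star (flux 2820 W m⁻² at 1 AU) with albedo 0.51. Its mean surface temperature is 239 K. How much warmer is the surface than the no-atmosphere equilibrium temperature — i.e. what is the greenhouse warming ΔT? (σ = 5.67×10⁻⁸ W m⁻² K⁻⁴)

ΔT ≈ 48.0 K

S = 2820/2.14² = 615.8 W m⁻².
T_eq = [S(1−A)/(4σ)]^(1/4) = [615.8×0.49/(4×5.67×10⁻⁸)]^(1/4) = 191.0 K.
ΔT = T_surf − T_eq = 239 − 191.0.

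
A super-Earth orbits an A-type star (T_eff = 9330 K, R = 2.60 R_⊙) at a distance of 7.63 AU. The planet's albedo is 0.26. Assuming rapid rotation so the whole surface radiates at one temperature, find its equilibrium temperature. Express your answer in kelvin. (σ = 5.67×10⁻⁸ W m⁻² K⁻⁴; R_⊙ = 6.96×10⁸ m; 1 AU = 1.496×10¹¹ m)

R_⋆ = 2.60 × 6.96×10⁸ = 1.81×10⁹ m.
d = 7.63 AU = 1.14×10¹² m.
L = 4πR_⋆²σT_⋆⁴ = 4π(1.81×10⁹)² × 5.67×10⁻⁸ × (9330)⁴ = 1.77×10²⁸ W.
S = L/(4πd²) = 1080 W m⁻².
Energy balance: absorbed = emitted ⇒ πR²·S(1−A) = 4πR²·σT_eq⁴, so T_eq⁴ = S(1−A)/(4σ).
T_eq = [1080 × 0.74 / (4 × 5.67×10⁻⁸)]^(1/4) = (3.52×10⁹)^(1/4) = 244 K.

T_eq ≈ 244 K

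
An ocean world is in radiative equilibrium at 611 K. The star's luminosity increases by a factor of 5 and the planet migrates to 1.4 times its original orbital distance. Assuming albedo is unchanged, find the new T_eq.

T_eq ≈ 772 K

T_eq ∝ L^(1/4) · d^(−1/2).
T′ = 611 × 5^(1/4) / 1.4^(1/2) = 772 K.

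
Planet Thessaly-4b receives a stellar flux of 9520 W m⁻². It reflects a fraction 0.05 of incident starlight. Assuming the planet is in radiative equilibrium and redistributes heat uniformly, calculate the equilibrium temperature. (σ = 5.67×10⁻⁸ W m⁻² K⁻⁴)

T_eq ≈ 447 K

Energy balance: absorbed = emitted ⇒ πR²·S(1−A) = 4πR²·σT_eq⁴, so T_eq⁴ = S(1−A)/(4σ).
T_eq = [9520 × 0.95 / (4 × 5.67×10⁻⁸)]^(1/4) = (3.99×10¹⁰)^(1/4) = 447 K.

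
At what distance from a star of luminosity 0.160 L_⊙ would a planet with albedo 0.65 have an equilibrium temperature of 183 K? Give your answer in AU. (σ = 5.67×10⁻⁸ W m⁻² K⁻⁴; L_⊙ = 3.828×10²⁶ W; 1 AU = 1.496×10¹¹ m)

L = 0.160 × 3.828×10²⁶ = 6.12×10²⁵ W.
From T_eq⁴ = L(1−A)/(16πσd²): d = √[L(1−A)/(16πσT_eq⁴)].
d = √[6.12×10²⁵ × 0.35 / (16π × 5.67×10⁻⁸ × (183)⁴)] = 8.19×10¹⁰ m = 0.547 AU.

d ≈ 0.547 AU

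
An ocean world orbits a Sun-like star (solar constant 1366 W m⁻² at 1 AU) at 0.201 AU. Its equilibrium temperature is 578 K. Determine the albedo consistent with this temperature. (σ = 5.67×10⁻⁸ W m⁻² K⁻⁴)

Flux at 0.201 AU: S = 1366/0.201² = 3.38×10⁴ W m⁻².
From T_eq⁴ = S(1−A)/(4σ): 1−A = 4σT_eq⁴/S.
1−A = 4 × 5.67×10⁻⁸ × (578)⁴ / 3.38×10⁴ = 0.749.

A ≈ 0.25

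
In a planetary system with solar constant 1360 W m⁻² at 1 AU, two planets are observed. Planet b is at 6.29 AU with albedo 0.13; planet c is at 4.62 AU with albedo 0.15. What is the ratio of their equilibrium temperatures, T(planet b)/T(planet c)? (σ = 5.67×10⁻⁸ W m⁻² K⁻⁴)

T₁/T₂ ≈ 0.862

T_eq = [S₀(1−A)/(4σd²)]^(1/4), so T ∝ (1−A)^(1/4) / √d.
T₁ = [1360×0.87/(4×5.67×10⁻⁸×6.29²)]^(1/4) = 107.16 K.
T₂ = [1360×0.85/(4×5.67×10⁻⁸×4.62²)]^(1/4) = 124.31 K.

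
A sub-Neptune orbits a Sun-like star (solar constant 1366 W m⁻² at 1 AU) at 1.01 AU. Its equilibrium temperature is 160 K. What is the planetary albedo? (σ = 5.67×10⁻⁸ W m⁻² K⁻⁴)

Flux at 1.01 AU: S = 1366/1.01² = 1340 W m⁻².
From T_eq⁴ = S(1−A)/(4σ): 1−A = 4σT_eq⁴/S.
1−A = 4 × 5.67×10⁻⁸ × (160)⁴ / 1340 = 0.111.

A ≈ 0.89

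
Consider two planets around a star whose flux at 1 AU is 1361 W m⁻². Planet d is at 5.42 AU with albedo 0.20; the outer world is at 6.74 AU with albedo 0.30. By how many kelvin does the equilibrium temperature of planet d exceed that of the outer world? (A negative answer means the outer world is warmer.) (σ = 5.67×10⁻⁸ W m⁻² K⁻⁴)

T_eq = [S₀(1−A)/(4σd²)]^(1/4), so T ∝ (1−A)^(1/4) / √d.
T₁ = [1361×0.80/(4×5.67×10⁻⁸×5.42²)]^(1/4) = 113.06 K.
T₂ = [1361×0.70/(4×5.67×10⁻⁸×6.74²)]^(1/4) = 98.06 K.

ΔT ≈ 15.0 K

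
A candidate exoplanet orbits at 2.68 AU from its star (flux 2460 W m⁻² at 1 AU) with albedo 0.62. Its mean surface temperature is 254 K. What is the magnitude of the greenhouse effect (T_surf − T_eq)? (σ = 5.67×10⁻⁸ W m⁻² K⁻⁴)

ΔT ≈ 99.2 K

S = 2460/2.68² = 342.5 W m⁻².
T_eq = [S(1−A)/(4σ)]^(1/4) = [342.5×0.38/(4×5.67×10⁻⁸)]^(1/4) = 154.8 K.
ΔT = T_surf − T_eq = 254 − 154.8.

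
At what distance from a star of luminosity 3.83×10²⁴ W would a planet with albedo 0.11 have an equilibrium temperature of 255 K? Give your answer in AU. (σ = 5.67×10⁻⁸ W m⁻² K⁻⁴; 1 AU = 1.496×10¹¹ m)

d ≈ 0.112 AU

From T_eq⁴ = L(1−A)/(16πσd²): d = √[L(1−A)/(16πσT_eq⁴)].
d = √[3.83×10²⁴ × 0.89 / (16π × 5.67×10⁻⁸ × (255)⁴)] = 1.68×10¹⁰ m = 0.112 AU.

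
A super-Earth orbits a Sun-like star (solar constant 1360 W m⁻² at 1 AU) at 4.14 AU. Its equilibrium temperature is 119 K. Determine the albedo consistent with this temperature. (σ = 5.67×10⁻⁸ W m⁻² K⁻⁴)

A ≈ 0.43

Flux at 4.14 AU: S = 1360/4.14² = 79.3 W m⁻².
From T_eq⁴ = S(1−A)/(4σ): 1−A = 4σT_eq⁴/S.
1−A = 4 × 5.67×10⁻⁸ × (119)⁴ / 79.3 = 0.573.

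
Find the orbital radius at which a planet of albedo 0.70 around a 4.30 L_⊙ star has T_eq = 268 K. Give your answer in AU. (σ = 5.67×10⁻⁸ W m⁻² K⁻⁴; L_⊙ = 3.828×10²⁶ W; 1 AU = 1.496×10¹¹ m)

L = 4.30 × 3.828×10²⁶ = 1.65×10²⁷ W.
From T_eq⁴ = L(1−A)/(16πσd²): d = √[L(1−A)/(16πσT_eq⁴)].
d = √[1.65×10²⁷ × 0.30 / (16π × 5.67×10⁻⁸ × (268)⁴)] = 1.83×10¹¹ m = 1.23 AU.

d ≈ 1.23 AU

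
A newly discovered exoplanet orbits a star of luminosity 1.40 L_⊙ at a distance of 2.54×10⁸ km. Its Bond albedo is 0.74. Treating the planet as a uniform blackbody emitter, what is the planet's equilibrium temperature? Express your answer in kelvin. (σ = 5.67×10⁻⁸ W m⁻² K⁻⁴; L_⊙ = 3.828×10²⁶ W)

T_eq ≈ 166 K

d = 2.54×10⁸ km = 2.54×10¹¹ m.
L = 1.40 × 3.828×10²⁶ = 5.36×10²⁶ W.
Flux: S = L/(4πd²) = 5.36×10²⁶/(4π×(2.54×10¹¹)²) = 661 W m⁻².
Energy balance: absorbed = emitted ⇒ πR²·S(1−A) = 4πR²·σT_eq⁴, so T_eq⁴ = S(1−A)/(4σ).
T_eq = [661 × 0.26 / (4 × 5.67×10⁻⁸)]^(1/4) = (7.58×10⁸)^(1/4) = 166 K.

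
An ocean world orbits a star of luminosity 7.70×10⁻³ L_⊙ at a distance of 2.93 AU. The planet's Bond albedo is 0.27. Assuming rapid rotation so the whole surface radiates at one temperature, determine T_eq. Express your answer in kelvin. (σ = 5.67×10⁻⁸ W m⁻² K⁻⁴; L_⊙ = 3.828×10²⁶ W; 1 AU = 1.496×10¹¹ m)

d = 2.93 AU = 4.38×10¹¹ m.
L = 7.70×10⁻³ × 3.828×10²⁶ = 2.95×10²⁴ W.
Flux: S = L/(4πd²) = 2.95×10²⁴/(4π×(4.38×10¹¹)²) = 1.22 W m⁻².
Energy balance: absorbed = emitted ⇒ πR²·S(1−A) = 4πR²·σT_eq⁴, so T_eq⁴ = S(1−A)/(4σ).
T_eq = [1.22 × 0.73 / (4 × 5.67×10⁻⁸)]^(1/4) = (3.93×10⁶)^(1/4) = 44.5 K.

T_eq ≈ 44.5 K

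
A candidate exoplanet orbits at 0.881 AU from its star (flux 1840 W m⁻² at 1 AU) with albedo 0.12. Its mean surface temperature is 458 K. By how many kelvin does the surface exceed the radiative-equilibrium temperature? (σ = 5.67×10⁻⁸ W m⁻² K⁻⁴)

S = 1840/0.881² = 2371 W m⁻².
T_eq = [S(1−A)/(4σ)]^(1/4) = [2371×0.88/(4×5.67×10⁻⁸)]^(1/4) = 309.7 K.
ΔT = T_surf − T_eq = 458 − 309.7.

ΔT ≈ 148.3 K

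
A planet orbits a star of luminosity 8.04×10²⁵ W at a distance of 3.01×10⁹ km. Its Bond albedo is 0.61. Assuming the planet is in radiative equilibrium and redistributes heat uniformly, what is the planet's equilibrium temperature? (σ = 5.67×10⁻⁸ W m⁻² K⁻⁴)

d = 3.01×10⁹ km = 3.01×10¹² m.
Flux: S = L/(4πd²) = 8.04×10²⁵/(4π×(3.01×10¹²)²) = 0.706 W m⁻².
Energy balance: absorbed = emitted ⇒ πR²·S(1−A) = 4πR²·σT_eq⁴, so T_eq⁴ = S(1−A)/(4σ).
T_eq = [0.706 × 0.39 / (4 × 5.67×10⁻⁸)]^(1/4) = (1.21×10⁶)^(1/4) = 33.2 K.

T_eq ≈ 33.2 K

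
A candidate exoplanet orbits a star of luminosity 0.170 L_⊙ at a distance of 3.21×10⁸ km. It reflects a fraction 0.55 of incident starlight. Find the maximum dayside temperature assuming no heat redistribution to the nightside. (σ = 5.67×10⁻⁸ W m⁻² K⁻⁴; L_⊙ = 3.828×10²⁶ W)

T_ss ≈ 141 K

d = 3.21×10⁸ km = 3.21×10¹¹ m.
L = 0.170 × 3.828×10²⁶ = 6.51×10²⁵ W.
Flux: S = L/(4πd²) = 6.51×10²⁵/(4π×(3.21×10¹¹)²) = 50.3 W m⁻².
With no redistribution each surface element balances locally: S(1−A) = σT⁴.
T = [50.3 × 0.45 / 5.67×10⁻⁸]^(1/4) = (3.99×10⁸)^(1/4) = 141 K.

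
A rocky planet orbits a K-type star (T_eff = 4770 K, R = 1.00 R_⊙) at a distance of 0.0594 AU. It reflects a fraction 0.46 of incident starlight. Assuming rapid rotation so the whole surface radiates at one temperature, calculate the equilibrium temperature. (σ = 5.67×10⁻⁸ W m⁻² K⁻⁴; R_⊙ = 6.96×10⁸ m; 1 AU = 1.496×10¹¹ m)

R_⋆ = 1.00 × 6.96×10⁸ = 6.96×10⁸ m.
d = 0.0594 AU = 8.89×10⁹ m.
L = 4πR_⋆²σT_⋆⁴ = 4π(6.96×10⁸)² × 5.67×10⁻⁸ × (4770)⁴ = 1.79×10²⁶ W.
S = L/(4πd²) = 1.80×10⁵ W m⁻².
Energy balance: absorbed = emitted ⇒ πR²·S(1−A) = 4πR²·σT_eq⁴, so T_eq⁴ = S(1−A)/(4σ).
T_eq = [1.80×10⁵ × 0.54 / (4 × 5.67×10⁻⁸)]^(1/4) = (4.29×10¹¹)^(1/4) = 809 K.

T_eq ≈ 809 K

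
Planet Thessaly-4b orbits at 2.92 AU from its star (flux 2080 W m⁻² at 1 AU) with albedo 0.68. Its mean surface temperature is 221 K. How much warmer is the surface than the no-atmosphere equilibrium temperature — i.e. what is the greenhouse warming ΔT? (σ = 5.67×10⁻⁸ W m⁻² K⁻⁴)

ΔT ≈ 84.8 K

S = 2080/2.92² = 243.9 W m⁻².
T_eq = [S(1−A)/(4σ)]^(1/4) = [243.9×0.32/(4×5.67×10⁻⁸)]^(1/4) = 136.2 K.
ΔT = T_surf − T_eq = 221 − 136.2.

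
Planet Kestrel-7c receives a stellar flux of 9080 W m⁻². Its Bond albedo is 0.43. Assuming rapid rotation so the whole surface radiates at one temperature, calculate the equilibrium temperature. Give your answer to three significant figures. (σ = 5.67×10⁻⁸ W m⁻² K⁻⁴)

T_eq ≈ 389 K

Energy balance: absorbed = emitted ⇒ πR²·S(1−A) = 4πR²·σT_eq⁴, so T_eq⁴ = S(1−A)/(4σ).
T_eq = [9080 × 0.57 / (4 × 5.67×10⁻⁸)]^(1/4) = (2.28×10¹⁰)^(1/4) = 389 K.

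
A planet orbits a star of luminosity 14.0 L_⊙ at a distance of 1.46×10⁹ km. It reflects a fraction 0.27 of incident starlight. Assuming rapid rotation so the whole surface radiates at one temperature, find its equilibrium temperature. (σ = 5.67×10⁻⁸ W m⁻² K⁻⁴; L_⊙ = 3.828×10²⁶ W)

T_eq ≈ 159 K

d = 1.46×10⁹ km = 1.46×10¹² m.
L = 14.0 × 3.828×10²⁶ = 5.36×10²⁷ W.
Flux: S = L/(4πd²) = 5.36×10²⁷/(4π×(1.46×10¹²)²) = 200 W m⁻².
Energy balance: absorbed = emitted ⇒ πR²·S(1−A) = 4πR²·σT_eq⁴, so T_eq⁴ = S(1−A)/(4σ).
T_eq = [200 × 0.73 / (4 × 5.67×10⁻⁸)]^(1/4) = (6.44×10⁸)^(1/4) = 159 K.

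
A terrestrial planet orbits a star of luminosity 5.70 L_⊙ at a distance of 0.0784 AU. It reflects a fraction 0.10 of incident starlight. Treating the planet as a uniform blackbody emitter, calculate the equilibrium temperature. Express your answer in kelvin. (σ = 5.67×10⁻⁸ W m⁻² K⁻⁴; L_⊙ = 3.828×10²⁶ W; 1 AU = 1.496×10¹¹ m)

T_eq ≈ 1500 K

d = 0.0784 AU = 1.17×10¹⁰ m.
L = 5.70 × 3.828×10²⁶ = 2.18×10²⁷ W.
Flux: S = L/(4πd²) = 2.18×10²⁷/(4π×(1.17×10¹⁰)²) = 1.26×10⁶ W m⁻².
Energy balance: absorbed = emitted ⇒ πR²·S(1−A) = 4πR²·σT_eq⁴, so T_eq⁴ = S(1−A)/(4σ).
T_eq = [1.26×10⁶ × 0.90 / (4 × 5.67×10⁻⁸)]^(1/4) = (5.01×10¹²)^(1/4) = 1500 K.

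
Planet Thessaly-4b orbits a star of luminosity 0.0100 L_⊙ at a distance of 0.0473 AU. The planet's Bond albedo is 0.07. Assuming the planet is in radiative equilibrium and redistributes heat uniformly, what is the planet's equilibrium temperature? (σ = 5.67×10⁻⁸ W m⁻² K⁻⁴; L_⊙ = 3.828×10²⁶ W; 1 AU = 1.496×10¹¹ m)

T_eq ≈ 397 K

d = 0.0473 AU = 7.08×10⁹ m.
L = 0.0100 × 3.828×10²⁶ = 3.83×10²⁴ W.
Flux: S = L/(4πd²) = 3.83×10²⁴/(4π×(7.08×10⁹)²) = 6080 W m⁻².
Energy balance: absorbed = emitted ⇒ πR²·S(1−A) = 4πR²·σT_eq⁴, so T_eq⁴ = S(1−A)/(4σ).
T_eq = [6080 × 0.93 / (4 × 5.67×10⁻⁸)]^(1/4) = (2.49×10¹⁰)^(1/4) = 397 K.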